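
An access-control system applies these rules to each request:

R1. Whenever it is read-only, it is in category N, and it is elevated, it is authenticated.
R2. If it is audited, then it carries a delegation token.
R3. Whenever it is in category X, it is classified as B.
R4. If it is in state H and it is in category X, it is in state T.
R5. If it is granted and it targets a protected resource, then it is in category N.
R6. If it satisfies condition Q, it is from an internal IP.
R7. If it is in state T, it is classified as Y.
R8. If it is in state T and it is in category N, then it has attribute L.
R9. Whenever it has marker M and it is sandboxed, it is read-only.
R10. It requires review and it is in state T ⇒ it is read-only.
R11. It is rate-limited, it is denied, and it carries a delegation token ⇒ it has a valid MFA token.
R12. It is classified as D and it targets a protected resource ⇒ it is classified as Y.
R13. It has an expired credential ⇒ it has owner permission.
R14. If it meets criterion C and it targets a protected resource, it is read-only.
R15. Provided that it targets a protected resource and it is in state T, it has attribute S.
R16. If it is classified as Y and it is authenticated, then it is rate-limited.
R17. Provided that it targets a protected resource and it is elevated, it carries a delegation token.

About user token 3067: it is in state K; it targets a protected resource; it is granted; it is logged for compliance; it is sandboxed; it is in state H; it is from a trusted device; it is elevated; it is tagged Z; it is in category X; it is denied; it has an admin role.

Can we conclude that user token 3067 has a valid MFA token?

Forward chaining from the given facts derives: is classified as B, is in state T, is in category N, is classified as Y, has attribute L, has attribute S, carries a delegation token.
The only rule concluding "it has a valid MFA token" is R11, which needs "it is rate-limited"; that is never established.

No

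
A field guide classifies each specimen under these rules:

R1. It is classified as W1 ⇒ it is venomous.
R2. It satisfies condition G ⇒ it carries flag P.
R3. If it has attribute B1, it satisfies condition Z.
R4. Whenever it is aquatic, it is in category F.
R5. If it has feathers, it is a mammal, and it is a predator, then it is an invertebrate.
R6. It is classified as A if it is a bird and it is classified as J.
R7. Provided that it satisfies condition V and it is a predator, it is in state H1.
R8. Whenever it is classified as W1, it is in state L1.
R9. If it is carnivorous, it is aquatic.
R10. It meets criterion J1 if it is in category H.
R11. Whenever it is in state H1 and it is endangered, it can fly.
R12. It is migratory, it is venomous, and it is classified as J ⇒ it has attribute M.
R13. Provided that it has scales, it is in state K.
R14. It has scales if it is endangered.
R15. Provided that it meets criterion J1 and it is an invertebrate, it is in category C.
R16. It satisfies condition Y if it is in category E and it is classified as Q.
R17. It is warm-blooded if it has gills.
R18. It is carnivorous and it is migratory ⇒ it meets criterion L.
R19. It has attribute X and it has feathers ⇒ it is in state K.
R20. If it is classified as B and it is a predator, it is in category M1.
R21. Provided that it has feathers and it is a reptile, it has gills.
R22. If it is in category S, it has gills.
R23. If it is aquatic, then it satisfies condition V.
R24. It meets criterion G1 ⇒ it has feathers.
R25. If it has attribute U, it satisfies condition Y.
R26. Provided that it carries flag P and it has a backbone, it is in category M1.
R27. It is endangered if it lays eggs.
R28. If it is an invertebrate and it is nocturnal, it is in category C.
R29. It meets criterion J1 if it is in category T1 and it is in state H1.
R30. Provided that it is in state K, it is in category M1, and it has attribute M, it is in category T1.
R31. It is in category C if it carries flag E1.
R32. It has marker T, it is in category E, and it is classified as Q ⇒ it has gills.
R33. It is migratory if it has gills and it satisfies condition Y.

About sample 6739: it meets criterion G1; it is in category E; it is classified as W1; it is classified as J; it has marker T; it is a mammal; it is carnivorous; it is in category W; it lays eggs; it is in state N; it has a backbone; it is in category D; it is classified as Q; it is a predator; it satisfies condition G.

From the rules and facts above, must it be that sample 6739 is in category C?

Yes

By R1 (it is classified as W1): it is venomous.
By R2 (it satisfies condition G): it carries flag P.
By R9 (it is carnivorous): it is aquatic.
By R16 (it is in category E, it is classified as Q): it satisfies condition Y.
By R23 (it is aquatic): it satisfies condition V.
By R24 (it meets criterion G1): it has feathers.
By R26 (it carries flag P, it has a backbone): it is in category M1.
By R27 (it lays eggs): it is endangered.
By R32 (it has marker T, it is in category E, it is classified as Q): it has gills.
By R33 (it has gills, it satisfies condition Y): it is migratory.
By R5 (it has feathers, it is a mammal, it is a predator): it is an invertebrate.
By R7 (it satisfies condition V, it is a predator): it is in state H1.
By R12 (it is migratory, it is venomous, it is classified as J): it has attribute M.
By R14 (it is endangered): it has scales.
By R13 (it has scales): it is in state K.
By R30 (it is in state K, it is in category M1, it has attribute M): it is in category T1.
By R29 (it is in category T1, it is in state H1): it meets criterion J1.
By R15 (it meets criterion J1, it is an invertebrate): it is in category C.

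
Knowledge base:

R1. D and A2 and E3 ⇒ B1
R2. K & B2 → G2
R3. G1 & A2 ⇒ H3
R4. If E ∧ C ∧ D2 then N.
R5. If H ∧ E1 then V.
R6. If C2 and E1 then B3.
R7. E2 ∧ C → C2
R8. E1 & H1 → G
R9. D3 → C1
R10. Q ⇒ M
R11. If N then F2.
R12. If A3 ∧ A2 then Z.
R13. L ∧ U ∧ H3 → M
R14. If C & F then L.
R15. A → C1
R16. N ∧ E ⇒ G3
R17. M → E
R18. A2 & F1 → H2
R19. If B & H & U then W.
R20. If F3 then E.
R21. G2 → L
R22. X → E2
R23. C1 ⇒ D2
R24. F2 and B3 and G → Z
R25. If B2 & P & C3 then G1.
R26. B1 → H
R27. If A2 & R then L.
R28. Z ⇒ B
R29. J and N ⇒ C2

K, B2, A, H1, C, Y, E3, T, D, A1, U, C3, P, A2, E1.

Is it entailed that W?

No

Forward chaining from the given facts derives: B1, G2, G, C1, L, D2, G1, H, H3, V, M, E, N, F2, G3.
The only rule concluding W is R19, which needs B; that is never established.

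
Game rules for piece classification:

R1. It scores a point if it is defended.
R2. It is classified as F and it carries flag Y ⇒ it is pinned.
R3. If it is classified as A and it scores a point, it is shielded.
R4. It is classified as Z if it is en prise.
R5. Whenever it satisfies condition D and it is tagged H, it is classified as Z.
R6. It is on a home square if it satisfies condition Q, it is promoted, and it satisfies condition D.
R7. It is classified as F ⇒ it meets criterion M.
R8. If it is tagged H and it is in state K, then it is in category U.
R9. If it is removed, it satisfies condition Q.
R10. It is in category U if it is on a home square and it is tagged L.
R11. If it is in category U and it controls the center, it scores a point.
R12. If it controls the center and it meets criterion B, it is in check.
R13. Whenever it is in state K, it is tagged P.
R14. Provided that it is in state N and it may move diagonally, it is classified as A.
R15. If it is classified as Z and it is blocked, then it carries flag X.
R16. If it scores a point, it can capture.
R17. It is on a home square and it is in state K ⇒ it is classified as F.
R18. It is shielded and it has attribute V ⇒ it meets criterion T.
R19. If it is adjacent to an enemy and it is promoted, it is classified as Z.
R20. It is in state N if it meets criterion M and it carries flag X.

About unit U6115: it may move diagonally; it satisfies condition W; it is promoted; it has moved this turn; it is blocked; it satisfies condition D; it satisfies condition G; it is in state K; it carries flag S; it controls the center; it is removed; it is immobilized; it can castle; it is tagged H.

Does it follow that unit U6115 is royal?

Forward chaining from the given facts derives: is classified as Z, is in category U, satisfies condition Q, scores a point, is tagged P, carries flag X, can capture, is on a home square, is classified as F, meets criterion M, is in state N, is classified as A, is shielded.
No rule has "it is royal" as its conclusion, and it is not among the given facts.

No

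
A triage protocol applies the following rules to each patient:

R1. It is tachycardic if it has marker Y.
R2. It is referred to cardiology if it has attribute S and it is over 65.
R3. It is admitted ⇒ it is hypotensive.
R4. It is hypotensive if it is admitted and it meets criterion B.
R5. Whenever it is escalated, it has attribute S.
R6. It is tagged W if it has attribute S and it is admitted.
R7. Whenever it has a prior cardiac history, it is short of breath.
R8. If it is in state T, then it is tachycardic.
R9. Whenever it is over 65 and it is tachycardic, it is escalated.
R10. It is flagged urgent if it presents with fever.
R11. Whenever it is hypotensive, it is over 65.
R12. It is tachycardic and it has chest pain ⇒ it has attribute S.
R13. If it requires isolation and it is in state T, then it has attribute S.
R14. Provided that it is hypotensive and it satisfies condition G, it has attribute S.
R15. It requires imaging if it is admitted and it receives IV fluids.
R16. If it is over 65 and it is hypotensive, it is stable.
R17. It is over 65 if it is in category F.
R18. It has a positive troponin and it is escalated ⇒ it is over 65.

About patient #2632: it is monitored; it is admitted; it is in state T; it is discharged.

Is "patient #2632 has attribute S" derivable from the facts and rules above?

Yes

By R3 (it is admitted): it is hypotensive.
By R8 (it is in state T): it is tachycardic.
By R11 (it is hypotensive): it is over 65.
By R9 (it is over 65, it is tachycardic): it is escalated.
By R5 (it is escalated): it has attribute S.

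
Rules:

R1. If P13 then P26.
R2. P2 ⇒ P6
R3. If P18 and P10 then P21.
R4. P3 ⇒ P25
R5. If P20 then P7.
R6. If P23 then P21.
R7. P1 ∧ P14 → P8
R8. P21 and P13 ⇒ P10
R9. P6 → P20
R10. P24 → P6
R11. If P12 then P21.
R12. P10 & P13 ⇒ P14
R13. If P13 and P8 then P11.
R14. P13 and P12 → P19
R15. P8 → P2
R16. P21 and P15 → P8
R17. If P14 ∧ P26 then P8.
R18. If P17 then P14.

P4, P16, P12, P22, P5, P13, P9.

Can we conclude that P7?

Yes

P26  (by R1: P13)
P21  (by R11: P12)
P10  (by R8: P21, P13)
P14  (by R12: P10, P13)
P8  (by R17: P14, P26)
P2  (by R15: P8)
P6  (by R2: P2)
P20  (by R9: P6)
P7  (by R5: P20)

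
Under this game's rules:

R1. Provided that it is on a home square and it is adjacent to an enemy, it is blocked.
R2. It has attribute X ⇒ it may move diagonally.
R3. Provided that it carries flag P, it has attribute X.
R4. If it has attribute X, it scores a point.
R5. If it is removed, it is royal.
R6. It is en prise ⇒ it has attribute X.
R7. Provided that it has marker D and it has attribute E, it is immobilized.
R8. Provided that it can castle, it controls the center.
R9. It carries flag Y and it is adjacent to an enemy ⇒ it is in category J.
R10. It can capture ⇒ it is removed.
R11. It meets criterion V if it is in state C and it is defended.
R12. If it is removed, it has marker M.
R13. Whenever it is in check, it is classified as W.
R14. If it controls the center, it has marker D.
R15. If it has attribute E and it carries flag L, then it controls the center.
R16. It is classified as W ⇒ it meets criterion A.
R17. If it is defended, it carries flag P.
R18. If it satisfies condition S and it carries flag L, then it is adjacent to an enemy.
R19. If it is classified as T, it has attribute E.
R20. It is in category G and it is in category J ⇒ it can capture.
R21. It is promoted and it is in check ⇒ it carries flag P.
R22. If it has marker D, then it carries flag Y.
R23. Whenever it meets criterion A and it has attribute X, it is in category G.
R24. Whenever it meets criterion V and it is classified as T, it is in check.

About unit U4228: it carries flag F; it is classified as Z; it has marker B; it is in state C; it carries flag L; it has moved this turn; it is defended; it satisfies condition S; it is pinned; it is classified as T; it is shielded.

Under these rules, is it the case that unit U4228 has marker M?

By R11 (it is in state C, it is defended): it meets criterion V.
By R17 (it is defended): it carries flag P.
By R18 (it satisfies condition S, it carries flag L): it is adjacent to an enemy.
By R19 (it is classified as T): it has attribute E.
By R24 (it meets criterion V, it is classified as T): it is in check.
By R3 (it carries flag P): it has attribute X.
By R13 (it is in check): it is classified as W.
By R15 (it has attribute E, it carries flag L): it controls the center.
By R16 (it is classified as W): it meets criterion A.
By R23 (it meets criterion A, it has attribute X): it is in category G.
By R14 (it controls the center): it has marker D.
By R22 (it has marker D): it carries flag Y.
By R9 (it carries flag Y, it is adjacent to an enemy): it is in category J.
By R20 (it is in category G, it is in category J): it can capture.
By R10 (it can capture): it is removed.
By R12 (it is removed): it has marker M.

Yes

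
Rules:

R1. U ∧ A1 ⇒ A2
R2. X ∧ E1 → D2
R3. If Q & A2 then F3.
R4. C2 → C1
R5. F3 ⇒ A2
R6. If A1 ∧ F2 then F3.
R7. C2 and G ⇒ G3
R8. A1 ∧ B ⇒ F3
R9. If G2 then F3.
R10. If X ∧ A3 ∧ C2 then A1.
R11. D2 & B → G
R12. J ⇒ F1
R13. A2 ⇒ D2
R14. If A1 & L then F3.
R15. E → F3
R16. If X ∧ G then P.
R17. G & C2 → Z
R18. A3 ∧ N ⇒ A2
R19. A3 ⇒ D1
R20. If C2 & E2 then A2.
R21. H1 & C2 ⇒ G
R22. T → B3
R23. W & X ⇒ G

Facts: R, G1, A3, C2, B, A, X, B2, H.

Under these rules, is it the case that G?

Yes

A1  (by R10: X, A3, C2)
F3  (by R8: A1, B)
A2  (by R5: F3)
D2  (by R13: A2)
G  (by R11: D2, B)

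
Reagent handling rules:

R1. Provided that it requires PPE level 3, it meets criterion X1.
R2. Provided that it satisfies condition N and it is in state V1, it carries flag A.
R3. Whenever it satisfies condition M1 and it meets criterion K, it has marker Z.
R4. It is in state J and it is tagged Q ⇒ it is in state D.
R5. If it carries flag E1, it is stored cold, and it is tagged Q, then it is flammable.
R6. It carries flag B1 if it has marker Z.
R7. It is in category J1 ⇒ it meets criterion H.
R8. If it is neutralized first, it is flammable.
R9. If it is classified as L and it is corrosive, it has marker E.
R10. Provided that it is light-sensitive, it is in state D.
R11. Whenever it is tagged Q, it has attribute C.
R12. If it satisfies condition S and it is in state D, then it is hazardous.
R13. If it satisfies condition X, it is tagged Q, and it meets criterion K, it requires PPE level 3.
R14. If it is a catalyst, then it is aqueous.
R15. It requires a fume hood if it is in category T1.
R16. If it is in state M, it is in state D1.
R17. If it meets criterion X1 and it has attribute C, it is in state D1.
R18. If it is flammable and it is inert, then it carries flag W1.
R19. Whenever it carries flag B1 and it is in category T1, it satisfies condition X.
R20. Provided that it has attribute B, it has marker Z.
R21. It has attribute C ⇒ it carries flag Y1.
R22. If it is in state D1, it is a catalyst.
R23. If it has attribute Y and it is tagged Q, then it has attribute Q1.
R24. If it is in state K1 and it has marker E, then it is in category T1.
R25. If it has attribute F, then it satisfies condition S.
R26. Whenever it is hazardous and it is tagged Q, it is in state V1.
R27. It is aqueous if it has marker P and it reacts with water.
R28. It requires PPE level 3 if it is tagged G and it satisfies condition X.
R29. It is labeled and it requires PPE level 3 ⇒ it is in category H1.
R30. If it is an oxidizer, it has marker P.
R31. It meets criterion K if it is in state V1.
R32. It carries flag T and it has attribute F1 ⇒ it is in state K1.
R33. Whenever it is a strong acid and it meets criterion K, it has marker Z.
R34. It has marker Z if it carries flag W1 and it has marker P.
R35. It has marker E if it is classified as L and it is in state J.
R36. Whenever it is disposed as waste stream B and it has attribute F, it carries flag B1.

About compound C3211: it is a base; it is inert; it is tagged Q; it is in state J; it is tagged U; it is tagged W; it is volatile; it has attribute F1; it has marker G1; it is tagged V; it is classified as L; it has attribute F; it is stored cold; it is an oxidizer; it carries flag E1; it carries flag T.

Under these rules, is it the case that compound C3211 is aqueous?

Yes

By R4 (it is in state J, it is tagged Q): it is in state D.
By R5 (it carries flag E1, it is stored cold, it is tagged Q): it is flammable.
By R11 (it is tagged Q): it has attribute C.
By R18 (it is flammable, it is inert): it carries flag W1.
By R25 (it has attribute F): it satisfies condition S.
By R30 (it is an oxidizer): it has marker P.
By R32 (it carries flag T, it has attribute F1): it is in state K1.
By R34 (it carries flag W1, it has marker P): it has marker Z.
By R35 (it is classified as L, it is in state J): it has marker E.
By R6 (it has marker Z): it carries flag B1.
By R12 (it satisfies condition S, it is in state D): it is hazardous.
By R24 (it is in state K1, it has marker E): it is in category T1.
By R26 (it is hazardous, it is tagged Q): it is in state V1.
By R31 (it is in state V1): it meets criterion K.
By R19 (it carries flag B1, it is in category T1): it satisfies condition X.
By R13 (it satisfies condition X, it is tagged Q, it meets criterion K): it requires PPE level 3.
By R1 (it requires PPE level 3): it meets criterion X1.
By R17 (it meets criterion X1, it has attribute C): it is in state D1.
By R22 (it is in state D1): it is a catalyst.
By R14 (it is a catalyst): it is aqueous.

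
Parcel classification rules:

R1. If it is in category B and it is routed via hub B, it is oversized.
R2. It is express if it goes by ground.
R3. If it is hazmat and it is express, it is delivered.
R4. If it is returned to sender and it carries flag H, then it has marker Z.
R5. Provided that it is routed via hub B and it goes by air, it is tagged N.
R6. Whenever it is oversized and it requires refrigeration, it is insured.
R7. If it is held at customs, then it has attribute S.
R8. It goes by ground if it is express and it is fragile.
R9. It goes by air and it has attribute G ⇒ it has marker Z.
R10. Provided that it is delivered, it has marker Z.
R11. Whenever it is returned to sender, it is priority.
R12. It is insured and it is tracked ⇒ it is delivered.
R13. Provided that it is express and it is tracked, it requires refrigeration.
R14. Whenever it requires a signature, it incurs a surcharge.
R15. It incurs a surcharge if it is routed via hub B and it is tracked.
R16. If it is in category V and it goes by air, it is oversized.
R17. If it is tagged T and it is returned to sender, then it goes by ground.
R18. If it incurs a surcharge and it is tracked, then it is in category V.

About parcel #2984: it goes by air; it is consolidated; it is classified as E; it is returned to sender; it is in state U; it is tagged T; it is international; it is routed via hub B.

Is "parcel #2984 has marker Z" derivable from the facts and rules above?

Forward chaining from the given facts derives: is tagged N, is priority, goes by ground, is express.
Rules concluding "it has marker Z": R4 needs "it carries flag H"; R9 needs "it has attribute G"; R10 needs "it is delivered" — none of these are established.

No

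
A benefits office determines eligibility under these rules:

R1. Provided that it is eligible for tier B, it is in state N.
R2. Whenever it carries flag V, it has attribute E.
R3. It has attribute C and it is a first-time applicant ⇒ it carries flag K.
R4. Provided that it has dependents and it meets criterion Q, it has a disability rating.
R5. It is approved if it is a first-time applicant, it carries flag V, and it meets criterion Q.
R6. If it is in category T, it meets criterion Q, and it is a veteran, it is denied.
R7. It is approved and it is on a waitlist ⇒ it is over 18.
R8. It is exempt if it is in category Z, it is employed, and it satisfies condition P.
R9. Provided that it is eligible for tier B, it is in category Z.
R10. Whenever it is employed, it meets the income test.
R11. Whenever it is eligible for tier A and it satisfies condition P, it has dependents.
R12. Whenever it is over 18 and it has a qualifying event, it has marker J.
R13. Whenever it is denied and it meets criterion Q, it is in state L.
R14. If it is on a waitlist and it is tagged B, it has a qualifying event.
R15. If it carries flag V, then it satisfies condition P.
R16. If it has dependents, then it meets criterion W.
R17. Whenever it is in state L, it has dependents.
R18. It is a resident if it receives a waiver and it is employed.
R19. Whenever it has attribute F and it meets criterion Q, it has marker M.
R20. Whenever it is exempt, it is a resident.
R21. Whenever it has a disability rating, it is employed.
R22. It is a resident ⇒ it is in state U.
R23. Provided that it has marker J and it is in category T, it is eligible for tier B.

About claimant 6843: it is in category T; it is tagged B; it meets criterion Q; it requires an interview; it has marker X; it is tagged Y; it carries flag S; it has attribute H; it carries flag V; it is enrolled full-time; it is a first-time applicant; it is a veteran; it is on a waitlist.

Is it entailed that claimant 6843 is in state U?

Yes

By R5 (it is a first-time applicant, it carries flag V, it meets criterion Q): it is approved.
By R6 (it is in category T, it meets criterion Q, it is a veteran): it is denied.
By R7 (it is approved, it is on a waitlist): it is over 18.
By R13 (it is denied, it meets criterion Q): it is in state L.
By R14 (it is on a waitlist, it is tagged B): it has a qualifying event.
By R15 (it carries flag V): it satisfies condition P.
By R17 (it is in state L): it has dependents.
By R4 (it has dependents, it meets criterion Q): it has a disability rating.
By R12 (it is over 18, it has a qualifying event): it has marker J.
By R21 (it has a disability rating): it is employed.
By R23 (it has marker J, it is in category T): it is eligible for tier B.
By R9 (it is eligible for tier B): it is in category Z.
By R8 (it is in category Z, it is employed, it satisfies condition P): it is exempt.
By R20 (it is exempt): it is a resident.
By R22 (it is a resident): it is in state U.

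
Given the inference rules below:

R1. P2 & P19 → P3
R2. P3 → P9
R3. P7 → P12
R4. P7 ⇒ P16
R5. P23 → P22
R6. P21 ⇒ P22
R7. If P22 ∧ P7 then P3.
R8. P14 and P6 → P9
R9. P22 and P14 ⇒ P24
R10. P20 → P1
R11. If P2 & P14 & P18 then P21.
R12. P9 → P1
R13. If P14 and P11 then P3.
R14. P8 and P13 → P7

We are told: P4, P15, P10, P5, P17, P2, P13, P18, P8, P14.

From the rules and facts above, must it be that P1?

P21  (by R11: P2, P14, P18)
P7  (by R14: P8, P13)
P22  (by R6: P21)
P3  (by R7: P22, P7)
P9  (by R2: P3)
P1  (by R12: P9)

Yes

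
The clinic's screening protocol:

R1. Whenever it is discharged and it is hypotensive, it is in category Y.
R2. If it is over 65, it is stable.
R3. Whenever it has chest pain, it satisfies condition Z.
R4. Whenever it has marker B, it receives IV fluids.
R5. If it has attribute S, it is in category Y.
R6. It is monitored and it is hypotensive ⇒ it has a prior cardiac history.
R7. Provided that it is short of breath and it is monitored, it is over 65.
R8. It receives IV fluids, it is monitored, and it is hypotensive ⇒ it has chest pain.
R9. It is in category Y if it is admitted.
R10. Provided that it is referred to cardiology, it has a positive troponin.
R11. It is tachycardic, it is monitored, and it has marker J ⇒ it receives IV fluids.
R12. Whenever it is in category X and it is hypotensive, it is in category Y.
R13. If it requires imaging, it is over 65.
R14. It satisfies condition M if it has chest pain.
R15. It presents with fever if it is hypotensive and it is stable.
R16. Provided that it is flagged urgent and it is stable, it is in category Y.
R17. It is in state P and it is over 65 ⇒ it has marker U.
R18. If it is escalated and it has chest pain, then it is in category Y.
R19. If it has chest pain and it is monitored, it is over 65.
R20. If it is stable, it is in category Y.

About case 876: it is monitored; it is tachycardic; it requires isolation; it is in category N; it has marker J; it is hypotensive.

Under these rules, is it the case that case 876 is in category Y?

Yes

By R11 (it is tachycardic, it is monitored, it has marker J): it receives IV fluids.
By R8 (it receives IV fluids, it is monitored, it is hypotensive): it has chest pain.
By R19 (it has chest pain, it is monitored): it is over 65.
By R2 (it is over 65): it is stable.
By R20 (it is stable): it is in category Y.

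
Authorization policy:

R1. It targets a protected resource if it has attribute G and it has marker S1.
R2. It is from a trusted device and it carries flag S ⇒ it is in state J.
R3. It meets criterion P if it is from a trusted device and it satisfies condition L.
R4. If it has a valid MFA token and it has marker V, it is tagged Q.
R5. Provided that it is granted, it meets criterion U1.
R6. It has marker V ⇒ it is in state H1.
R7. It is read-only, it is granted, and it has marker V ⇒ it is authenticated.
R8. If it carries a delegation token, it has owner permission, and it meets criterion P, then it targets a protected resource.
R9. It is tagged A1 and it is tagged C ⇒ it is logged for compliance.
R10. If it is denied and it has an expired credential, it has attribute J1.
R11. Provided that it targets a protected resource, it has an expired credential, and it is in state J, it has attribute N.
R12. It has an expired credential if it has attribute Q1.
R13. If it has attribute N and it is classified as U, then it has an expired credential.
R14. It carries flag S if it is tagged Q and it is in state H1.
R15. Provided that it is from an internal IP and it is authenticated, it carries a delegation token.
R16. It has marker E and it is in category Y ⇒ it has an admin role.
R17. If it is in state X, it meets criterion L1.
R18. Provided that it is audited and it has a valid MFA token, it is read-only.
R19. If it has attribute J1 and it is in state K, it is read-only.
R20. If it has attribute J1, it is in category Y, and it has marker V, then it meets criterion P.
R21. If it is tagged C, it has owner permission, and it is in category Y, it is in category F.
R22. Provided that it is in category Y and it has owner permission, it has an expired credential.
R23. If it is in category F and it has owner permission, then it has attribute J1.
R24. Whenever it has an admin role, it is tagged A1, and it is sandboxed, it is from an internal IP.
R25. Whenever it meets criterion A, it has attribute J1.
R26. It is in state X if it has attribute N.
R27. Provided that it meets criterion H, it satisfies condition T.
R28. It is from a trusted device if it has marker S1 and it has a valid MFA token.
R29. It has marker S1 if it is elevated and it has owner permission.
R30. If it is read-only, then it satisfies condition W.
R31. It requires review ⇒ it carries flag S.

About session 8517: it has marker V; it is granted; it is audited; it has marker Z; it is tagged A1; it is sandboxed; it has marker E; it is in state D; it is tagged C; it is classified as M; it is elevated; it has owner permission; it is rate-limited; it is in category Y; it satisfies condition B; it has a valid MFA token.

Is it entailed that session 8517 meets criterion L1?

Yes

By R4 (it has a valid MFA token, it has marker V): it is tagged Q.
By R6 (it has marker V): it is in state H1.
By R14 (it is tagged Q, it is in state H1): it carries flag S.
By R16 (it has marker E, it is in category Y): it has an admin role.
By R18 (it is audited, it has a valid MFA token): it is read-only.
By R21 (it is tagged C, it has owner permission, it is in category Y): it is in category F.
By R22 (it is in category Y, it has owner permission): it has an expired credential.
By R23 (it is in category F, it has owner permission): it has attribute J1.
By R24 (it has an admin role, it is tagged A1, it is sandboxed): it is from an internal IP.
By R29 (it is elevated, it has owner permission): it has marker S1.
By R7 (it is read-only, it is granted, it has marker V): it is authenticated.
By R15 (it is from an internal IP, it is authenticated): it carries a delegation token.
By R20 (it has attribute J1, it is in category Y, it has marker V): it meets criterion P.
By R28 (it has marker S1, it has a valid MFA token): it is from a trusted device.
By R2 (it is from a trusted device, it carries flag S): it is in state J.
By R8 (it carries a delegation token, it has owner permission, it meets criterion P): it targets a protected resource.
By R11 (it targets a protected resource, it has an expired credential, it is in state J): it has attribute N.
By R26 (it has attribute N): it is in state X.
By R17 (it is in state X): it meets criterion L1.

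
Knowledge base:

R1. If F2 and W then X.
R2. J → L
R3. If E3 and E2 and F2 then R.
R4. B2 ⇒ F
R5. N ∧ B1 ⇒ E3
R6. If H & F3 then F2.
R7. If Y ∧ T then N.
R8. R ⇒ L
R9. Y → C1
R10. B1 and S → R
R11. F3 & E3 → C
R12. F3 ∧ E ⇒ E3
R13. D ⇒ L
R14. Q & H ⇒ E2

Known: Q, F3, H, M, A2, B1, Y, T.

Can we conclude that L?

F2  (by R6: H, F3)
N  (by R7: Y, T)
E2  (by R14: Q, H)
E3  (by R5: N, B1)
R  (by R3: E3, E2, F2)
L  (by R8: R)

Yes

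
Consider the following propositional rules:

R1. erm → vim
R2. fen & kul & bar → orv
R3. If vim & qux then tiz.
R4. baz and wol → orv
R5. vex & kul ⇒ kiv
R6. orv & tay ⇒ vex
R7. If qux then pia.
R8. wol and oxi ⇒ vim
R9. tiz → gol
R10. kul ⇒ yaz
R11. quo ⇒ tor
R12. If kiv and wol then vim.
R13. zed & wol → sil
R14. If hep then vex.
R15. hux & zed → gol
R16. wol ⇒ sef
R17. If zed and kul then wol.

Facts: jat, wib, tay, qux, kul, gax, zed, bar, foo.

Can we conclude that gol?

No

Forward chaining from the given facts derives: pia, yaz, wol, sil, sef.
Rules concluding gol: R9 needs tiz; R15 needs hux — none of these are established.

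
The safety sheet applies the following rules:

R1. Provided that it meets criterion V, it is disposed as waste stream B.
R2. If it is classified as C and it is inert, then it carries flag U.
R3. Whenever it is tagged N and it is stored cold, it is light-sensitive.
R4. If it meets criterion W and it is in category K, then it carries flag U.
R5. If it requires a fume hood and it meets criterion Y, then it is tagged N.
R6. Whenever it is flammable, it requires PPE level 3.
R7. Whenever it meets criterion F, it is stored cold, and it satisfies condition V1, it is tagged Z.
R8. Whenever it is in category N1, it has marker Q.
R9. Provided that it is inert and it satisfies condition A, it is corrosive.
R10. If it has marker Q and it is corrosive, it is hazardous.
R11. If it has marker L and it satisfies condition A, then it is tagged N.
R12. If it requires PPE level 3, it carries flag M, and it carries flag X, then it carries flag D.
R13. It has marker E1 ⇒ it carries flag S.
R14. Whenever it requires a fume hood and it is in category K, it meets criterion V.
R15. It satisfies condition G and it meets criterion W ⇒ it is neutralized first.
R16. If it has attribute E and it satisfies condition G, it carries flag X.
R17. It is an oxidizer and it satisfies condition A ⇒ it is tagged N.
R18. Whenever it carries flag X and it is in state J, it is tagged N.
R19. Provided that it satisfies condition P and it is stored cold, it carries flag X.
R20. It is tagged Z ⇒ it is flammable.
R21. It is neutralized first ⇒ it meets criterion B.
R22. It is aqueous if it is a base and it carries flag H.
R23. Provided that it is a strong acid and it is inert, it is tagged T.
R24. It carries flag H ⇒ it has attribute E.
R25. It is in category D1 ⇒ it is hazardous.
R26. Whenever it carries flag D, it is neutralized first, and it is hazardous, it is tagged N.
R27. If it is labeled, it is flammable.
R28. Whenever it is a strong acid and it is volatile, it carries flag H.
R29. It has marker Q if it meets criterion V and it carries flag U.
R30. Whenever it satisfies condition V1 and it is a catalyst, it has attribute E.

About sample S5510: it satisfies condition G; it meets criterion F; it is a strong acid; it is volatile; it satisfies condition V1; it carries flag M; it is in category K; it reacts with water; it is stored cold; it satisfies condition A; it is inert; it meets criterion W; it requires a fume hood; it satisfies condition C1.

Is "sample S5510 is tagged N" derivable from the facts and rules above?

Yes

By R4 (it meets criterion W, it is in category K): it carries flag U.
By R7 (it meets criterion F, it is stored cold, it satisfies condition V1): it is tagged Z.
By R9 (it is inert, it satisfies condition A): it is corrosive.
By R14 (it requires a fume hood, it is in category K): it meets criterion V.
By R15 (it satisfies condition G, it meets criterion W): it is neutralized first.
By R20 (it is tagged Z): it is flammable.
By R28 (it is a strong acid, it is volatile): it carries flag H.
By R29 (it meets criterion V, it carries flag U): it has marker Q.
By R6 (it is flammable): it requires PPE level 3.
By R10 (it has marker Q, it is corrosive): it is hazardous.
By R24 (it carries flag H): it has attribute E.
By R16 (it has attribute E, it satisfies condition G): it carries flag X.
By R12 (it requires PPE level 3, it carries flag M, it carries flag X): it carries flag D.
By R26 (it carries flag D, it is neutralized first, it is hazardous): it is tagged N.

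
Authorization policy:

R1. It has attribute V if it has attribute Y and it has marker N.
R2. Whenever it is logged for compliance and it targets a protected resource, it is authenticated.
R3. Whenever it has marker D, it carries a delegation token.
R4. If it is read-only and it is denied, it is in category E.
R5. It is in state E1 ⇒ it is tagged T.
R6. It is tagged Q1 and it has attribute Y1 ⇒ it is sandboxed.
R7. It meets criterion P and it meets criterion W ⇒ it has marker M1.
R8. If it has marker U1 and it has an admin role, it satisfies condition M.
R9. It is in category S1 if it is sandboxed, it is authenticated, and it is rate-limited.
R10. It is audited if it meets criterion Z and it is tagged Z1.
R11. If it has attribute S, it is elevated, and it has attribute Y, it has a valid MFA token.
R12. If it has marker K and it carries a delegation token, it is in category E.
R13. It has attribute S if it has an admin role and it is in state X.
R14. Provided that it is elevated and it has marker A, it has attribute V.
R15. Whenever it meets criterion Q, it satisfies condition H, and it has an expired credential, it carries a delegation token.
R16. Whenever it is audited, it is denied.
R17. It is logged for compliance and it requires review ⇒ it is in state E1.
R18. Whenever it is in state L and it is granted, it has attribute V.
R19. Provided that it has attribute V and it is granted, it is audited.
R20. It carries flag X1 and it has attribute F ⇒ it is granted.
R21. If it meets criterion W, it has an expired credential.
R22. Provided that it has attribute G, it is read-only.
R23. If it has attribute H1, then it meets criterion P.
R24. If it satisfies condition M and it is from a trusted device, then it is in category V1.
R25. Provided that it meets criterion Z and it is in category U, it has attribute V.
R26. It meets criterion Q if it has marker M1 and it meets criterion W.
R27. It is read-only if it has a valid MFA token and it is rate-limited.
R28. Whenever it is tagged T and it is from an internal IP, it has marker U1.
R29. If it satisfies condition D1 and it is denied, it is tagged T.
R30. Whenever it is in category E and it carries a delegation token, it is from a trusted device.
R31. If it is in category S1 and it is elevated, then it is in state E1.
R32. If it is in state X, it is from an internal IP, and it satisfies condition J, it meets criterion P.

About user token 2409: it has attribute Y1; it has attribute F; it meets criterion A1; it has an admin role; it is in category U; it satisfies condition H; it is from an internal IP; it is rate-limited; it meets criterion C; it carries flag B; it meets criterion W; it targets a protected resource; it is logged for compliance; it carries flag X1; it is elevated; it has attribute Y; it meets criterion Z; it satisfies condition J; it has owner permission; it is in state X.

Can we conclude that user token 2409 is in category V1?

Forward chaining from the given facts derives: is authenticated, has attribute S, is granted, has an expired credential, has attribute V, meets criterion P, has marker M1, has a valid MFA token, is audited, meets criterion Q, is read-only, carries a delegation token, is denied, is in category E, is from a trusted device.
The only rule concluding "it is in category V1" is R24, which needs "it satisfies condition M"; that is never established.

No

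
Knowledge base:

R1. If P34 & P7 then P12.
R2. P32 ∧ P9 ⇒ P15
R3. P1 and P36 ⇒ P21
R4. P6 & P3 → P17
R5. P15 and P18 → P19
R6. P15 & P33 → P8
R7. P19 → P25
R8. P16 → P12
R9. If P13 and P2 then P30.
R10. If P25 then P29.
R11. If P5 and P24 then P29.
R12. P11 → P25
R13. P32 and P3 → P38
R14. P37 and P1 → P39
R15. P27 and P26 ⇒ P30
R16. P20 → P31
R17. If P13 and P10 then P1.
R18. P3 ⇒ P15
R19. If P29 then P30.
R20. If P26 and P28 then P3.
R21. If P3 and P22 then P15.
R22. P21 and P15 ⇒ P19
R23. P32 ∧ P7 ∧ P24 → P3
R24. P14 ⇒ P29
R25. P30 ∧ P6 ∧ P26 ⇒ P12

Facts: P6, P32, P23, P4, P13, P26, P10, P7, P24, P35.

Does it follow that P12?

Forward chaining from the given facts derives: P1, P3, P17, P38, P15.
Rules concluding P12: R1 needs P34; R8 needs P16; R25 needs P30 — none of these are established.

No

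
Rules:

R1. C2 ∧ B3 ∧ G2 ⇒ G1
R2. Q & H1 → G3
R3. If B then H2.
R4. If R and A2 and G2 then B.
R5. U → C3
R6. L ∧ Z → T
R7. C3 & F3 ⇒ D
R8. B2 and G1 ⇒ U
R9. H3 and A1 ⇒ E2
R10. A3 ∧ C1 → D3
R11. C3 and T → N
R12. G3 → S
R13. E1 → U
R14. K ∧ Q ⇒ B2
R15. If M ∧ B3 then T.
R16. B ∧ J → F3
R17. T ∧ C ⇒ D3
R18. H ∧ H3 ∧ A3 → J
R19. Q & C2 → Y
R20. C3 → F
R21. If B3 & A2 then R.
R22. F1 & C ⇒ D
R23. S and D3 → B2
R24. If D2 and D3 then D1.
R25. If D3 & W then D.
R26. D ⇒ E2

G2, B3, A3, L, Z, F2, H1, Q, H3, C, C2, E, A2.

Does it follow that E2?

No

Forward chaining from the given facts derives: G1, G3, T, S, D3, Y, R, B2, B, U, H2, C3, N, F.
Rules concluding E2: R9 needs A1; R26 needs D — none of these are established.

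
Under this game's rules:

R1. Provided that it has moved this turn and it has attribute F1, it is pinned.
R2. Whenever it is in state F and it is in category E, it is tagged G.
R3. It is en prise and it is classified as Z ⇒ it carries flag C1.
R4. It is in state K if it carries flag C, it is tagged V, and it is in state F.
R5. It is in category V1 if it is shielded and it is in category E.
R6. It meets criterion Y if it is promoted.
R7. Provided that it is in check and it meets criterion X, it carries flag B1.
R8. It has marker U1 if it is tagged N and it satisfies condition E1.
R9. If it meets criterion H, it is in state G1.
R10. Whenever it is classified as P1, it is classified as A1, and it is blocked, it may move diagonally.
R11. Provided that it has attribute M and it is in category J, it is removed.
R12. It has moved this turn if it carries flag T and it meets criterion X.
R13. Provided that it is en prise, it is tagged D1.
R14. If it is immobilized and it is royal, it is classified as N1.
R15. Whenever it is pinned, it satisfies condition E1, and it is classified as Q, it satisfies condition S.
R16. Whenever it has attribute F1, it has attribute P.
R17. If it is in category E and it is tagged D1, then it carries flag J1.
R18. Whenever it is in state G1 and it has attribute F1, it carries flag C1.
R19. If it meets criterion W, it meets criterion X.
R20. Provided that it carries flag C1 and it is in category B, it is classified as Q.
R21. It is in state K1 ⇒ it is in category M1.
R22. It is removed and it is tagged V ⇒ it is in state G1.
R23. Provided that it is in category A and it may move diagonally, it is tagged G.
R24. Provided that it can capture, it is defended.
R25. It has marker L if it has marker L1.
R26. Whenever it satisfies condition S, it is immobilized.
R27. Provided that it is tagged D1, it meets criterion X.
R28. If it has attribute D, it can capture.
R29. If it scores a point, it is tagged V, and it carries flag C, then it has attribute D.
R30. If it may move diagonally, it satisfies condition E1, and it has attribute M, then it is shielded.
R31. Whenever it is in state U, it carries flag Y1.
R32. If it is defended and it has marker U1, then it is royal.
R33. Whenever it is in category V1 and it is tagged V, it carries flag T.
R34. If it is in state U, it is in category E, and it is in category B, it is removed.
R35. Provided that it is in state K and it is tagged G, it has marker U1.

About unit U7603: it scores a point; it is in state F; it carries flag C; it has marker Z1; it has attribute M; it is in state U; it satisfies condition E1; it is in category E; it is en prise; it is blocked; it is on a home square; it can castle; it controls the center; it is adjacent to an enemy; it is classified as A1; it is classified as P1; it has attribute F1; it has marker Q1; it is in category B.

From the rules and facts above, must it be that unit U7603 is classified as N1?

No

Forward chaining from the given facts derives: is tagged G, may move diagonally, is tagged D1, has attribute P, carries flag J1, meets criterion X, is shielded, carries flag Y1, is removed, is in category V1.
The only rule concluding "it is classified as N1" is R14, which needs "it is immobilized"; that is never established.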